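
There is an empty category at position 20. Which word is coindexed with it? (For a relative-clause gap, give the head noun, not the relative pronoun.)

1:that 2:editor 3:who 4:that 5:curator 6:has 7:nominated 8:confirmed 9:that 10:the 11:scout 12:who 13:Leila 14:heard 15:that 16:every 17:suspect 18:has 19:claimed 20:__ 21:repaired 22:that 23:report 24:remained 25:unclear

11

The gap at 20 is the subject of "repaired", inside a relative clause.
The relative pronoun is "who" (word 12); it is bound by the head noun immediately before it.
Its filler is the head noun "scout", at word 11.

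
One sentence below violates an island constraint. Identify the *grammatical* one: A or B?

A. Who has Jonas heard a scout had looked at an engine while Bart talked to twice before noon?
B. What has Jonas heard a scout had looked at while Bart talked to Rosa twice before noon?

In A, the wh-phrase is extracted from inside an adjunct island (introduced by "while"), which blocks movement.
In B, the extraction path crosses only that-complement boundaries, which are transparent.
So B is grammatical.

B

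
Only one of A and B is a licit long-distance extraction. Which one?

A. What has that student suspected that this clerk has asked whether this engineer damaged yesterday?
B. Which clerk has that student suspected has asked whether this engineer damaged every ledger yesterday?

In A, the wh-phrase is extracted from inside a wh-island (introduced by "whether"), which blocks movement.
In B, the extraction path crosses only that-complement boundaries, which are transparent.
So B is grammatical.

B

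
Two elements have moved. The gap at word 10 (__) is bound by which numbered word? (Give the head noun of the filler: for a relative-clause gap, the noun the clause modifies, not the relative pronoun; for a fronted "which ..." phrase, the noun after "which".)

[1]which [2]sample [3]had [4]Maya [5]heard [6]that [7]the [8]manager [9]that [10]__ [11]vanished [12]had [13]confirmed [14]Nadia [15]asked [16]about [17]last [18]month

The marked gap is inside the relative clause, the subject of "vanished".
Its filler is the head noun "manager" (via "that"), at word 8.
(The other dependency links word 2 to a gap after word 16.)

8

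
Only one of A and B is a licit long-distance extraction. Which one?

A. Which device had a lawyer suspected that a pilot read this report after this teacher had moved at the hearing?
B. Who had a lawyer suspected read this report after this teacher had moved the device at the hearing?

B

In A, the wh-phrase is extracted from inside an adjunct island (introduced by "after"), which blocks movement.
In B, the extraction path crosses only that-complement boundaries, which are transparent.
So B is grammatical.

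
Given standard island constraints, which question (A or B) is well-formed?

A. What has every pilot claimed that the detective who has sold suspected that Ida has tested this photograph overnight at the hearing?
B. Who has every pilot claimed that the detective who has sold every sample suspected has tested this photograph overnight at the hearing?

B

In A, the wh-phrase is extracted from inside a complex-NP island (relative clause) (introduced by "who"), which blocks movement.
In B, the extraction path crosses only that-complement boundaries, which are transparent.
So B is grammatical.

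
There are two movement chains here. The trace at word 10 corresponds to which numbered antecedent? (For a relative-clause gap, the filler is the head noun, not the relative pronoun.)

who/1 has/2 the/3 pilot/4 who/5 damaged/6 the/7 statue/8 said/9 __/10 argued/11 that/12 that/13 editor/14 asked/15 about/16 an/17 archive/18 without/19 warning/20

1

The marked gap is the subject of "argued".
Its filler is the fronted wh-phrase "who", at word 1.
(The other dependency links word 4 to a gap after word 5.)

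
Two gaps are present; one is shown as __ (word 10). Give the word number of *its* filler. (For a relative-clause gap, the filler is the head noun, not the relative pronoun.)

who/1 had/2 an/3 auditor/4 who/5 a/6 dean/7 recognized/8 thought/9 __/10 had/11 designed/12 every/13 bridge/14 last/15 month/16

1

The marked gap is the subject of "designed".
Its filler is the fronted wh-phrase "who", at word 1.
(The other dependency links word 4 to a gap after word 8.)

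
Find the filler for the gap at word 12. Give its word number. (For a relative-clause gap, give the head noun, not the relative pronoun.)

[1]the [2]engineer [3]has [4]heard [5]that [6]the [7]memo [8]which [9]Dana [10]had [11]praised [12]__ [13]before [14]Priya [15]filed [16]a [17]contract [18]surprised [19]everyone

7

The gap at 12 is the object of "praised", inside a relative clause.
The relative pronoun is "which" (word 8); it is bound by the head noun immediately before it.
Its filler is the head noun "memo", at word 7.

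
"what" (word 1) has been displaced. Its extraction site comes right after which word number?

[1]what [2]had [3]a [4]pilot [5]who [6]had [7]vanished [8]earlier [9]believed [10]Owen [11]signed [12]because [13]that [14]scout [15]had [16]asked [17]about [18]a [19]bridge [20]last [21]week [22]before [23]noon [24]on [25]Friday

11

The displaced element is "what" (word 1).
It is linked across 1 clause boundary (Ø).
It functions as the direct object of "signed", so the gap sits immediately after word 11 ("signed").
Base order: A pilot who had vanished earlier had believed Owen signed what because that scout had asked about a bridge last week before noon on Friday.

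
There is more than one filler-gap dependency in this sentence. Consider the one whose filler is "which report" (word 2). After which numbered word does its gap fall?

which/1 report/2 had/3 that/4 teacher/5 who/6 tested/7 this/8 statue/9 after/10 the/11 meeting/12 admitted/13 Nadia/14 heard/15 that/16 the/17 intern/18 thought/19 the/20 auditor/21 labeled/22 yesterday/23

22

The displaced element is "which report" (word 2).
It is linked across 3 clause boundaries (Ø → that → Ø).
It functions as the direct object of "labeled", so the gap sits immediately after word 22 ("labeled").
Base order: That teacher who tested this statue after the meeting had admitted Nadia heard that the intern thought the auditor labeled which report yesterday.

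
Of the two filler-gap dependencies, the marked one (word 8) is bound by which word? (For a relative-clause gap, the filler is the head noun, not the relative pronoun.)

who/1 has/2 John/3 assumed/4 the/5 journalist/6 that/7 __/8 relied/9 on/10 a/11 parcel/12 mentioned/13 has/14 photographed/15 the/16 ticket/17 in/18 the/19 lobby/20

6

The marked gap is inside the relative clause, the subject of "relied".
Its filler is the head noun "journalist" (via "that"), at word 6.
(The other dependency links word 1 to a gap after word 13.)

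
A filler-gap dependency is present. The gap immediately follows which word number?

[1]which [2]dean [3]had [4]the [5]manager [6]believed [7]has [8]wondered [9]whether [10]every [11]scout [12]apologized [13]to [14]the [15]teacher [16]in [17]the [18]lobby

The displaced element is "which dean" (word 2).
It is linked across 1 clause boundary (Ø).
It functions as the subject of "wondered", so the gap sits immediately after word 6 ("believed").
Base order: The manager had believed that which dean has wondered whether every scout apologized to the teacher in the lobby.

6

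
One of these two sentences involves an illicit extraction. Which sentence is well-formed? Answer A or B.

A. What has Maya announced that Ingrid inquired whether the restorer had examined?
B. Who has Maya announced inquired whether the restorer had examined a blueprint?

B

In A, the wh-phrase is extracted from inside a wh-island (introduced by "whether"), which blocks movement.
In B, the extraction path crosses only that-complement boundaries, which are transparent.
So B is grammatical.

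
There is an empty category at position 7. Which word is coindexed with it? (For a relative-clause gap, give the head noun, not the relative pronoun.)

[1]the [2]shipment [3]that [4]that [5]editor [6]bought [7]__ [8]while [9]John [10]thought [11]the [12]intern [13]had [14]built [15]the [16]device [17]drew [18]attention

2

The gap at 7 is the object of "bought", inside a relative clause.
The relative pronoun is "that" (word 3); it is bound by the head noun immediately before it.
Its filler is the head noun "shipment", at word 2.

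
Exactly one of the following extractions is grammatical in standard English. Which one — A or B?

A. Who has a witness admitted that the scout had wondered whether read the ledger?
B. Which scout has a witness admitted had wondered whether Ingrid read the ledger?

In A, the wh-phrase is extracted from inside a wh-island (introduced by "whether"), which blocks movement.
In B, the extraction path crosses only that-complement boundaries, which are transparent.
So B is grammatical.

B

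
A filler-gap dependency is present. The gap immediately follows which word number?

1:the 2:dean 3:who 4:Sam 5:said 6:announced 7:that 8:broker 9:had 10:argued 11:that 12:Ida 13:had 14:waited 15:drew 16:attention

5

The displaced element is "the dean" (word 2).
It is linked across 1 clause boundary (Ø).
It functions as the subject of "announced", so the gap sits immediately after word 5 ("said").
Base order: Sam said that the dean announced that broker had argued that Ida had waited.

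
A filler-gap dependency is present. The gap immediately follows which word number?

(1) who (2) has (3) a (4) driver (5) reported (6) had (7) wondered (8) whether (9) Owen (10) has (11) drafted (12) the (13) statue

The displaced element is "who" (word 1).
It is linked across 1 clause boundary (Ø).
It functions as the subject of "wondered", so the gap sits immediately after word 5 ("reported").
Base order: A driver has reported that who had wondered whether Owen has drafted the statue.

5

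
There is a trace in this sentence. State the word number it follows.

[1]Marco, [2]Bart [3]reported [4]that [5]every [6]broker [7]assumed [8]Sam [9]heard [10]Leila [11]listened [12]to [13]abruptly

12

The displaced element is "Marco" (word 1).
It is linked across 3 clause boundaries (that → Ø → Ø).
It functions as the object of the preposition "to" of "listened", so the gap sits immediately after word 12 ("to").
Base order: Bart reported that every broker assumed Sam heard Leila listened to Marco abruptly.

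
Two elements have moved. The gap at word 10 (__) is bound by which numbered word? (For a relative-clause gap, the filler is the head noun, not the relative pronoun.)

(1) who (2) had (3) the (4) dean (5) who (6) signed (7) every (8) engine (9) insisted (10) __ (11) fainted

The marked gap is the subject of "fainted".
Its filler is the fronted wh-phrase "who", at word 1.
(The other dependency links word 4 to a gap after word 5.)

1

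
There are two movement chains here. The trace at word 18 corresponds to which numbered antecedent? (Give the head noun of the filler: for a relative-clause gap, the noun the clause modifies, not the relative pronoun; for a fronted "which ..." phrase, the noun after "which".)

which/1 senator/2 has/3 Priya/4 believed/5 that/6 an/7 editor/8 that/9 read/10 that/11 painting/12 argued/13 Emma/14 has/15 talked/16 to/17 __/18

The marked gap is the object of the preposition "to" of "talked".
Its filler is the fronted wh-phrase "which senator", at word 2.
(The other dependency links word 8 to a gap after word 9.)

2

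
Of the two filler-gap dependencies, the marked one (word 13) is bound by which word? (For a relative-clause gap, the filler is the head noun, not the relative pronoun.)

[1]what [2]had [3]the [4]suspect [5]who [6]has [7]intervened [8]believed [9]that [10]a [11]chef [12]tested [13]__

1

The marked gap is the direct object of "tested".
Its filler is the fronted wh-phrase "what", at word 1.
(The other dependency links word 4 to a gap after word 5.)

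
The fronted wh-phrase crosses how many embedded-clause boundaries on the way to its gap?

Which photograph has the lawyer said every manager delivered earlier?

1

"which photograph" is extracted from the object of "delivered".
Boundaries crossed, outermost first: [Ø] — 1 in total.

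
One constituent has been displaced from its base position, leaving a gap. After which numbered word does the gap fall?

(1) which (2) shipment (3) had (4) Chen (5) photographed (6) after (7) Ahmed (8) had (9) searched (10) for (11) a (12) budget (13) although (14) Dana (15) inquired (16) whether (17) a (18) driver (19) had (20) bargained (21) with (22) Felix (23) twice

5

The displaced element is "which shipment" (word 2).
It functions as the direct object of "photographed", so the gap sits immediately after word 5 ("photographed").
Base order: Chen had photographed which shipment after Ahmed had searched for a budget although Dana inquired whether a driver had bargained with Felix twice.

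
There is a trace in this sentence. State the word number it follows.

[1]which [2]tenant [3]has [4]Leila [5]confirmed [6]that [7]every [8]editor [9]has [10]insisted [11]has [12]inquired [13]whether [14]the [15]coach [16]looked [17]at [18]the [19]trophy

The displaced element is "which tenant" (word 2).
It is linked across 2 clause boundaries (that → Ø).
It functions as the subject of "inquired", so the gap sits immediately after word 10 ("insisted").
Base order: Leila has confirmed that every editor has insisted that which tenant has inquired whether the coach looked at the trophy.

10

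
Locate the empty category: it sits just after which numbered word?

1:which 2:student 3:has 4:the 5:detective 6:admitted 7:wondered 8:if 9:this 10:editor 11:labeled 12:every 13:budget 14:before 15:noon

The displaced element is "which student" (word 2).
It is linked across 1 clause boundary (Ø).
It functions as the subject of "wondered", so the gap sits immediately after word 6 ("admitted").
Base order: The detective has admitted that which student wondered if this editor labeled every budget before noon.

6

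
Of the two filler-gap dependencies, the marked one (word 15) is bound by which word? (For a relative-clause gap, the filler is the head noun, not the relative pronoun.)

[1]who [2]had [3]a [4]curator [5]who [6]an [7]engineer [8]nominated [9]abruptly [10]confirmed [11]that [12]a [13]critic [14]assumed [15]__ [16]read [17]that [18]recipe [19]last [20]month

1

The marked gap is the subject of "read".
Its filler is the fronted wh-phrase "who", at word 1.
(The other dependency links word 4 to a gap after word 8.)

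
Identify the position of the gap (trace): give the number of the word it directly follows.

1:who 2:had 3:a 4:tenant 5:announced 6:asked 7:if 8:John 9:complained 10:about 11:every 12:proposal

The displaced element is "who" (word 1).
It is linked across 1 clause boundary (Ø).
It functions as the subject of "asked", so the gap sits immediately after word 5 ("announced").
Base order: A tenant had announced who asked if John complained about every proposal.

5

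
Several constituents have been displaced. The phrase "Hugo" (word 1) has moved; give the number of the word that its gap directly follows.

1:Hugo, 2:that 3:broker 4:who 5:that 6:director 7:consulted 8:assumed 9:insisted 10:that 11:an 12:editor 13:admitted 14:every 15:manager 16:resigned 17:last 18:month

8

The displaced element is "Hugo" (word 1).
It is linked across 1 clause boundary (Ø).
It functions as the subject of "insisted", so the gap sits immediately after word 8 ("assumed").
Base order: That broker who that director consulted assumed Hugo insisted that an editor admitted every manager resigned last month.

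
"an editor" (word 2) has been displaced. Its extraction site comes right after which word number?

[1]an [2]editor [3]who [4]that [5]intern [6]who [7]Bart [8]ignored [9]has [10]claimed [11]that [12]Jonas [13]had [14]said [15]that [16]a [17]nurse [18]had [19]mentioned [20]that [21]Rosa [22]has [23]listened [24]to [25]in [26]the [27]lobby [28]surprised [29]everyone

24

The displaced element is "an editor" (word 2).
It is linked across 3 clause boundaries (that → that → that).
It functions as the object of the preposition "to" of "listened", so the gap sits immediately after word 24 ("to").
Base order: That intern who Bart ignored has claimed that Jonas had said that a nurse had mentioned that Rosa has listened to an editor in the lobby.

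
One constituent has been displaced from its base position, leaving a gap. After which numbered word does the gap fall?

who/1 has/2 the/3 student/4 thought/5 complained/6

5

The displaced element is "who" (word 1).
It is linked across 1 clause boundary (Ø).
It functions as the subject of "complained", so the gap sits immediately after word 5 ("thought").
Base order: The student has thought who complained.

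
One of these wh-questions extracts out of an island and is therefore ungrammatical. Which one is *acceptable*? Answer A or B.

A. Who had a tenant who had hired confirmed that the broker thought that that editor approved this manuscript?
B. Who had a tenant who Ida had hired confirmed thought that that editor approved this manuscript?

In A, the wh-phrase is extracted from inside a complex-NP island (relative clause) (introduced by "who"), which blocks movement.
In B, the extraction path crosses only that-complement boundaries, which are transparent.
So B is grammatical.

B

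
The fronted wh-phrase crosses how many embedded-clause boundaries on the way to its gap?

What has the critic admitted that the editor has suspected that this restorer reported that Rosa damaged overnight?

3

"what" is extracted from the object of "damaged".
Boundaries crossed, outermost first: [that], [that], [that] — 3 in total.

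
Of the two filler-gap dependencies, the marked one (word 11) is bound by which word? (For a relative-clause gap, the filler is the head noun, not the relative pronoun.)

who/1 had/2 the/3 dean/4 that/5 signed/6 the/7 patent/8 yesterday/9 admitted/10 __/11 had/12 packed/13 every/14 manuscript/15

The marked gap is the subject of "packed".
Its filler is the fronted wh-phrase "who", at word 1.
(The other dependency links word 4 to a gap after word 5.)

1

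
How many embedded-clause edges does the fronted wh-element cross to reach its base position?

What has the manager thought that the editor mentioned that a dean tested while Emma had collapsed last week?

2

"what" is extracted from the object of "tested".
Boundaries crossed, outermost first: [that], [that] — 2 in total.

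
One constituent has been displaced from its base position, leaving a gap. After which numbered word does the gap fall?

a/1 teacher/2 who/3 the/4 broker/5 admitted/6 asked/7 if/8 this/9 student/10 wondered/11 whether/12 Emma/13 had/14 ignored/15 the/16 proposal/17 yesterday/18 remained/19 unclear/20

The displaced element is "a teacher" (word 2).
It is linked across 1 clause boundary (Ø).
It functions as the subject of "asked", so the gap sits immediately after word 6 ("admitted").
Base order: The broker admitted that a teacher asked if this student wondered whether Emma had ignored the proposal yesterday.

6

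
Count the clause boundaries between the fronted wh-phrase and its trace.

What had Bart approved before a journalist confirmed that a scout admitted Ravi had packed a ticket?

0

"what" originates inside the matrix clause — no clause boundary is crossed.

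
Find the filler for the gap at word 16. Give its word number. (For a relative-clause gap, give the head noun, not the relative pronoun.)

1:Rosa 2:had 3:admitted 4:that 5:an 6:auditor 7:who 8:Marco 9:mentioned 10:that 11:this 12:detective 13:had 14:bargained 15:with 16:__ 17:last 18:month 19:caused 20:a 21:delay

6

The gap at 16 is the prepositional object of "bargained", inside a relative clause.
The relative pronoun is "who" (word 7); it is bound by the head noun immediately before it.
Its filler is the head noun "auditor", at word 6.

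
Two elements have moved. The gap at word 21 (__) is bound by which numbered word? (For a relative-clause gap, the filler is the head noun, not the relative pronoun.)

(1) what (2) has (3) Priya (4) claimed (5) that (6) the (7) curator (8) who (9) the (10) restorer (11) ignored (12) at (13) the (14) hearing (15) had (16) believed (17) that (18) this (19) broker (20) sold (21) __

1

The marked gap is the direct object of "sold".
Its filler is the fronted wh-phrase "what", at word 1.
(The other dependency links word 7 to a gap after word 11.)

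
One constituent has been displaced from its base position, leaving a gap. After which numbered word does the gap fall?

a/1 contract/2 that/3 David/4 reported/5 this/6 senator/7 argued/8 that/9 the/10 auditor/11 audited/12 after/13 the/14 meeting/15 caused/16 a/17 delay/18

12

The displaced element is "a contract" (word 2).
It is linked across 2 clause boundaries (Ø → that).
It functions as the direct object of "audited", so the gap sits immediately after word 12 ("audited").
Base order: David reported this senator argued that the auditor audited a contract after the meeting.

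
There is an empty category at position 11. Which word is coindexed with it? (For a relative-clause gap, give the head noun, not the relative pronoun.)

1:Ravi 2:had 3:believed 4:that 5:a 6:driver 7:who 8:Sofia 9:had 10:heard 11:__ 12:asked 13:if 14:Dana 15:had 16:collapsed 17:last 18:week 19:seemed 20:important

6

The gap at 11 is the subject of "asked", inside a relative clause.
The relative pronoun is "who" (word 7); it is bound by the head noun immediately before it.
Its filler is the head noun "driver", at word 6.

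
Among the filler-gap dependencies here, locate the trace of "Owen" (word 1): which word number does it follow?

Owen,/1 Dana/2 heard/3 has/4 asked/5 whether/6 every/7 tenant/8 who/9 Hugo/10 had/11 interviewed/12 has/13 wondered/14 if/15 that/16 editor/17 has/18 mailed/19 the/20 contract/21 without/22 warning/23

The displaced element is "Owen" (word 1).
It is linked across 1 clause boundary (Ø).
It functions as the subject of "asked", so the gap sits immediately after word 3 ("heard").
Base order: Dana heard that Owen has asked whether every tenant who Hugo had interviewed has wondered if that editor has mailed the contract without warning.

3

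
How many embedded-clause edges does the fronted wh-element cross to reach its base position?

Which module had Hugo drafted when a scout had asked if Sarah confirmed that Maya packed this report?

"which module" originates inside the matrix clause — no clause boundary is crossed.

0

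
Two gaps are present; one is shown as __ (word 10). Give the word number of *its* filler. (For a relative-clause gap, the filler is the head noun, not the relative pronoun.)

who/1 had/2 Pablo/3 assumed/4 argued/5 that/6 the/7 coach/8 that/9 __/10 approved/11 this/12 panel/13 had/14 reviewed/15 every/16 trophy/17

8

The marked gap is inside the relative clause, the subject of "approved".
Its filler is the head noun "coach" (via "that"), at word 8.
(The other dependency links word 1 to a gap after word 4.)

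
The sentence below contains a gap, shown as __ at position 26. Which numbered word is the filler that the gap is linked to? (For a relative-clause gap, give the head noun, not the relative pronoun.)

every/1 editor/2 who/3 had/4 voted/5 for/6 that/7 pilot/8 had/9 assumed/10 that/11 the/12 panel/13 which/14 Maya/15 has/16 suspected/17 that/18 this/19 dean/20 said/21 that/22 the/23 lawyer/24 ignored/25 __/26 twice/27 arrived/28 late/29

13

The gap at 26 is the object of "ignored", inside a relative clause.
The relative pronoun is "which" (word 14); it is bound by the head noun immediately before it.
Its filler is the head noun "panel", at word 13.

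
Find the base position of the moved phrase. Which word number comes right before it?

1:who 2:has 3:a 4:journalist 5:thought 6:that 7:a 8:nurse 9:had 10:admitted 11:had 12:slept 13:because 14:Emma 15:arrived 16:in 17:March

The displaced element is "who" (word 1).
It is linked across 2 clause boundaries (that → Ø).
It functions as the subject of "slept", so the gap sits immediately after word 10 ("admitted").
Base order: A journalist has thought that a nurse had admitted who had slept because Emma arrived in March.

10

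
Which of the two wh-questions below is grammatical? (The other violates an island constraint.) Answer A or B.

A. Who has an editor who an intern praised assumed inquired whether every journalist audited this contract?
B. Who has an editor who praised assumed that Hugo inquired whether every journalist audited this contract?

In B, the wh-phrase is extracted from inside a complex-NP island (relative clause) (introduced by "who"), which blocks movement.
In A, the extraction path crosses only that-complement boundaries, which are transparent.
So A is grammatical.

A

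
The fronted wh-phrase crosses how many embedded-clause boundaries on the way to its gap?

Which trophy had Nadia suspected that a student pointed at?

"which trophy" is extracted from the PP object of "pointed".
Boundaries crossed, outermost first: [that] — 1 in total.

1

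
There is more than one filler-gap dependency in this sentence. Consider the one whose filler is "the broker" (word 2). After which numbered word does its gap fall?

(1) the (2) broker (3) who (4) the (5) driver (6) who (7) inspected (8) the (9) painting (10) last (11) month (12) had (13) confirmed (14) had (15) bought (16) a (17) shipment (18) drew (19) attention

The displaced element is "the broker" (word 2).
It is linked across 1 clause boundary (Ø).
It functions as the subject of "bought", so the gap sits immediately after word 13 ("confirmed").
Base order: The driver who inspected the painting last month had confirmed that the broker had bought a shipment.

13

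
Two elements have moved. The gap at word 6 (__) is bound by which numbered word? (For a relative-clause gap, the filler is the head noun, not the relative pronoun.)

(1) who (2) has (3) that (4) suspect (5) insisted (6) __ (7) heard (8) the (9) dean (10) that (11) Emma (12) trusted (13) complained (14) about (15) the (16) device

1

The marked gap is the subject of "heard".
Its filler is the fronted wh-phrase "who", at word 1.
(The other dependency links word 9 to a gap after word 12.)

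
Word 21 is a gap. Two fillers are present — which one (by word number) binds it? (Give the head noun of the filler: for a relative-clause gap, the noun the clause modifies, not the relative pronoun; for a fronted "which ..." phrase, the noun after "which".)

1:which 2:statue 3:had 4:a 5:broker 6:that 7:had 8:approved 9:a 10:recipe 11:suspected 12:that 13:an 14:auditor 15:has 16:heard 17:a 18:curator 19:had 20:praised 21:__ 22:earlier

The marked gap is the direct object of "praised".
Its filler is the fronted wh-phrase "which statue", at word 2.
(The other dependency links word 5 to a gap after word 6.)

2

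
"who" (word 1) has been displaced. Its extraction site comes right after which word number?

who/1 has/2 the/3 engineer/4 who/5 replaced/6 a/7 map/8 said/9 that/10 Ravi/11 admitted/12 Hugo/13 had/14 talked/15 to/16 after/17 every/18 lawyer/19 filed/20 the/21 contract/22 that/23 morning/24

16

The displaced element is "who" (word 1).
It is linked across 2 clause boundaries (that → Ø).
It functions as the object of the preposition "to" of "talked", so the gap sits immediately after word 16 ("to").
Base order: The engineer who replaced a map has said that Ravi admitted Hugo had talked to who after every lawyer filed the contract that morning.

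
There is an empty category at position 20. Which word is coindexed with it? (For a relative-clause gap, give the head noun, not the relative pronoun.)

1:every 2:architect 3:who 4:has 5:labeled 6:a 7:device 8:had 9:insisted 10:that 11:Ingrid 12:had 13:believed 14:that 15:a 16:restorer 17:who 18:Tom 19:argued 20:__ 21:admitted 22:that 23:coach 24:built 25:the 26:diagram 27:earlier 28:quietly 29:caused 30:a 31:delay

16

The gap at 20 is the subject of "admitted", inside a relative clause.
The relative pronoun is "who" (word 17); it is bound by the head noun immediately before it.
Its filler is the head noun "restorer", at word 16.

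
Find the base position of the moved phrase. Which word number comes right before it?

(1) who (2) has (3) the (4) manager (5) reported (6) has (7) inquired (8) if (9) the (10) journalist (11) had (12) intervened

The displaced element is "who" (word 1).
It is linked across 1 clause boundary (Ø).
It functions as the subject of "inquired", so the gap sits immediately after word 5 ("reported").
Base order: The manager has reported that who has inquired if the journalist had intervened.

5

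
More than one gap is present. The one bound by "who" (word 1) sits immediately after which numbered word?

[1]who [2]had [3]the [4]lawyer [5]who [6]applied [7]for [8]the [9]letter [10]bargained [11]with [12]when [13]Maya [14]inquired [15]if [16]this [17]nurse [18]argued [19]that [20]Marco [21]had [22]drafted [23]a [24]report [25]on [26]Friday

11

The displaced element is "who" (word 1).
It functions as the object of the preposition "with" of "bargained", so the gap sits immediately after word 11 ("with").
Base order: The lawyer who applied for the letter had bargained with who when Maya inquired if this nurse argued that Marco had drafted a report on Friday.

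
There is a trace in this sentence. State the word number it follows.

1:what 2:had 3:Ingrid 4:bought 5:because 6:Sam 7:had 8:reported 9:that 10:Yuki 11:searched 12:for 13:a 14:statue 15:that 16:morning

4

The displaced element is "what" (word 1).
It functions as the direct object of "bought", so the gap sits immediately after word 4 ("bought").
Base order: Ingrid had bought what because Sam had reported that Yuki searched for a statue that morning.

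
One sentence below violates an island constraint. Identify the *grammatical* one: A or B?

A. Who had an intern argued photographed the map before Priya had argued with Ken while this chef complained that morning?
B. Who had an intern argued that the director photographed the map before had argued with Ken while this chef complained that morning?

In B, the wh-phrase is extracted from inside an adjunct island (introduced by "before"), which blocks movement.
In A, the extraction path crosses only that-complement boundaries, which are transparent.
So A is grammatical.

A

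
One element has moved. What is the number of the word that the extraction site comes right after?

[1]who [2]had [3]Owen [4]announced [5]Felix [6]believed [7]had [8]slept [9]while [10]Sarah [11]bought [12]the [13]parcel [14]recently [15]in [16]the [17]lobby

6

The displaced element is "who" (word 1).
It is linked across 2 clause boundaries (Ø → Ø).
It functions as the subject of "slept", so the gap sits immediately after word 6 ("believed").
Base order: Owen had announced Felix believed who had slept while Sarah bought the parcel recently in the lobby.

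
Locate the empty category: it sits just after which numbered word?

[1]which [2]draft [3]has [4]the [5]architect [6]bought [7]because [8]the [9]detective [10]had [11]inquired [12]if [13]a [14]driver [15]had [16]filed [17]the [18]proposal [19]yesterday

The displaced element is "which draft" (word 2).
It functions as the direct object of "bought", so the gap sits immediately after word 6 ("bought").
Base order: The architect has bought which draft because the detective had inquired if a driver had filed the proposal yesterday.

6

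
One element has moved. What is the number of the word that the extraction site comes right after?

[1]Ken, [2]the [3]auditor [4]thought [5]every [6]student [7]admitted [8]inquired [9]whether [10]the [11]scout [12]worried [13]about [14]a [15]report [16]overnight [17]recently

7

The displaced element is "Ken" (word 1).
It is linked across 2 clause boundaries (Ø → Ø).
It functions as the subject of "inquired", so the gap sits immediately after word 7 ("admitted").
Base order: The auditor thought every student admitted Ken inquired whether the scout worried about a report overnight recently.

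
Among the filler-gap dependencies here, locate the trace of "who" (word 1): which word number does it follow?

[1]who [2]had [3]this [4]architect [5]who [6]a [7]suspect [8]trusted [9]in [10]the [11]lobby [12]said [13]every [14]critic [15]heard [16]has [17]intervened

15

The displaced element is "who" (word 1).
It is linked across 2 clause boundaries (Ø → Ø).
It functions as the subject of "intervened", so the gap sits immediately after word 15 ("heard").
Base order: This architect who a suspect trusted in the lobby had said every critic heard that who has intervened.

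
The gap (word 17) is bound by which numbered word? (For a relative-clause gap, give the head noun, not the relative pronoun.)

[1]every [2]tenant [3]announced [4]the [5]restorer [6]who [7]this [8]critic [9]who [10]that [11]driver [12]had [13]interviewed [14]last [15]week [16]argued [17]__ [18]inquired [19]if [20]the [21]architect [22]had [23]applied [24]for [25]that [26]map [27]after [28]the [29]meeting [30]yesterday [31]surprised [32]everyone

The gap at 17 is the subject of "inquired", inside a relative clause.
The relative pronoun is "who" (word 6); it is bound by the head noun immediately before it.
Its filler is the head noun "restorer", at word 5.

5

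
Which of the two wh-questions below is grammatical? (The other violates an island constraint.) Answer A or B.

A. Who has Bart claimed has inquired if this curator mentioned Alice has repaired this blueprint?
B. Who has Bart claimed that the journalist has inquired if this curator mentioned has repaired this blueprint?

In B, the wh-phrase is extracted from inside a wh-island (introduced by "if"), which blocks movement.
In A, the extraction path crosses only that-complement boundaries, which are transparent.
So A is grammatical.

A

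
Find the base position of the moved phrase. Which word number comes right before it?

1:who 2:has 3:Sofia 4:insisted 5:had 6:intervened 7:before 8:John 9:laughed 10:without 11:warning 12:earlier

4

The displaced element is "who" (word 1).
It is linked across 1 clause boundary (Ø).
It functions as the subject of "intervened", so the gap sits immediately after word 4 ("insisted").
Base order: Sofia has insisted that who had intervened before John laughed without warning earlier.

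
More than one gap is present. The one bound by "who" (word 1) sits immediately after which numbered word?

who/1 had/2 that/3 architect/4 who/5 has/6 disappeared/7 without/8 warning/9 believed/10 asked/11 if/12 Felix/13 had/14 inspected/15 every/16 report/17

10

The displaced element is "who" (word 1).
It is linked across 1 clause boundary (Ø).
It functions as the subject of "asked", so the gap sits immediately after word 10 ("believed").
Base order: That architect who has disappeared without warning had believed that who asked if Felix had inspected every report.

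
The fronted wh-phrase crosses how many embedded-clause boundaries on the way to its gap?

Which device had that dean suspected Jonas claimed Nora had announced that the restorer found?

"which device" is extracted from the object of "found".
Boundaries crossed, outermost first: [Ø], [Ø], [that] — 3 in total.

3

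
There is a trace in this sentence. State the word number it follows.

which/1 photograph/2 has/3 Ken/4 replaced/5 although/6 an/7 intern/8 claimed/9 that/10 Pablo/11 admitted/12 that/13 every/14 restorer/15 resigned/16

The displaced element is "which photograph" (word 2).
It functions as the direct object of "replaced", so the gap sits immediately after word 5 ("replaced").
Base order: Ken has replaced which photograph although an intern claimed that Pablo admitted that every restorer resigned.

5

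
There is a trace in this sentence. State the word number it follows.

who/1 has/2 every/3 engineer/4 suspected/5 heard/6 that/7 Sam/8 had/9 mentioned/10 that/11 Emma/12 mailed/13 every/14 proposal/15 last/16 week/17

The displaced element is "who" (word 1).
It is linked across 1 clause boundary (Ø).
It functions as the subject of "heard", so the gap sits immediately after word 5 ("suspected").
Base order: Every engineer has suspected who heard that Sam had mentioned that Emma mailed every proposal last week.

5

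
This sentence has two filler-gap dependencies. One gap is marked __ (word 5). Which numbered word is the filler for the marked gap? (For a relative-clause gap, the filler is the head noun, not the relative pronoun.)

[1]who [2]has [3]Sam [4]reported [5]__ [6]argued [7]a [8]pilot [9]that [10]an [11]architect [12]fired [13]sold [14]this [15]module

The marked gap is the subject of "argued".
Its filler is the fronted wh-phrase "who", at word 1.
(The other dependency links word 8 to a gap after word 12.)

1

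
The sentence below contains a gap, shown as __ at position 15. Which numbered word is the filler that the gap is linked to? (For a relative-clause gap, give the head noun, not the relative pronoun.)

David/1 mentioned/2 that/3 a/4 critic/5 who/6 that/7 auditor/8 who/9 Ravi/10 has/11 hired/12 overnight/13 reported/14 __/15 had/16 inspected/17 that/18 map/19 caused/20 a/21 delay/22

The gap at 15 is the subject of "inspected", inside a relative clause.
The relative pronoun is "who" (word 6); it is bound by the head noun immediately before it.
Its filler is the head noun "critic", at word 5.

5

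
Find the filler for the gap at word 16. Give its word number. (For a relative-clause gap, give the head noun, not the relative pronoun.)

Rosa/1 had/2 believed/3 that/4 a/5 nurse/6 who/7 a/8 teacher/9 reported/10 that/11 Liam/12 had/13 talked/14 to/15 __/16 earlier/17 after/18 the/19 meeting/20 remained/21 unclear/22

The gap at 16 is the prepositional object of "talked", inside a relative clause.
The relative pronoun is "who" (word 7); it is bound by the head noun immediately before it.
Its filler is the head noun "nurse", at word 6.

6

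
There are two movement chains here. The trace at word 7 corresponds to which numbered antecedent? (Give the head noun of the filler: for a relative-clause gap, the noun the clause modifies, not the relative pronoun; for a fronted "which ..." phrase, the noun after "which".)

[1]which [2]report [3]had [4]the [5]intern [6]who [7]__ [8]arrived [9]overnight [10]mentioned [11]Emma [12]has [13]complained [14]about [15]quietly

5

The marked gap is inside the relative clause, the subject of "arrived".
Its filler is the head noun "intern" (via "who"), at word 5.
(The other dependency links word 2 to a gap after word 14.)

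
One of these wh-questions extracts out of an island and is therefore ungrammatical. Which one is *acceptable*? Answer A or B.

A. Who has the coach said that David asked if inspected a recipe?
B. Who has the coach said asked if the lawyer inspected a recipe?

In A, the wh-phrase is extracted from inside a wh-island (introduced by "if"), which blocks movement.
In B, the extraction path crosses only that-complement boundaries, which are transparent.
So B is grammatical.

B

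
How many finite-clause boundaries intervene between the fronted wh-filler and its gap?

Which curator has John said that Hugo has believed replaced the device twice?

2

"which curator" is extracted from the subject of "replaced".
Boundaries crossed, outermost first: [that], [Ø] — 2 in total.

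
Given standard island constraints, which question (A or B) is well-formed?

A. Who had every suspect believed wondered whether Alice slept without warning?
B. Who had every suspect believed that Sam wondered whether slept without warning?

In B, the wh-phrase is extracted from inside a wh-island (introduced by "whether"), which blocks movement.
In A, the extraction path crosses only that-complement boundaries, which are transparent.
So A is grammatical.

A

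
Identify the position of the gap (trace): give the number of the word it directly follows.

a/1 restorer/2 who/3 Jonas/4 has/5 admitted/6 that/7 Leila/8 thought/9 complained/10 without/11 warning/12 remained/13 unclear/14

9

The displaced element is "a restorer" (word 2).
It is linked across 2 clause boundaries (that → Ø).
It functions as the subject of "complained", so the gap sits immediately after word 9 ("thought").
Base order: Jonas has admitted that Leila thought that a restorer complained without warning.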